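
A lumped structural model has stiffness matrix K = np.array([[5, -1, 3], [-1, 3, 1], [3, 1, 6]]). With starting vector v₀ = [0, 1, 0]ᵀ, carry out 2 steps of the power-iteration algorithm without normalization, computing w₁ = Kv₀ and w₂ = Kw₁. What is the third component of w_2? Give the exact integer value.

w1 = Kv₀ = (-1, 3, 1)
w2 = Kw1 = (-5, 11, 6)
The requested component of w2 is 6.

6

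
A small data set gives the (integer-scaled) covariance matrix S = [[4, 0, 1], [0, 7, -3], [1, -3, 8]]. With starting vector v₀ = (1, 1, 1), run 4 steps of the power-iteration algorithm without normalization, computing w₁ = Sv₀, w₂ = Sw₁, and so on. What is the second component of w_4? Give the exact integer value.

-1343

w1 = Sv₀ = (4·1 + 0·1 + 1·1; 0·1 + 7·1 + (-3)·1; 1·1 + (-3)·1 + 8·1) = (5, 4, 6)
w2 = Sw1 = (4·5 + 0·4 + 1·6; 0·5 + 7·4 + (-3)·6; 1·5 + (-3)·4 + 8·6) = (26, 10, 41)
w3 = Sw2 = (145, -53, 324)
w4 = Sw3 = (904, -1343, 2896)
The requested component of w4 is -1343.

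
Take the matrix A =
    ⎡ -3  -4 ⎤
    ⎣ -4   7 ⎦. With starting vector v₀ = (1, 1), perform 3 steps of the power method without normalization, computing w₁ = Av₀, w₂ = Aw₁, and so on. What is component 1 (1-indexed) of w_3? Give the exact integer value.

-223

w1 = Av₀ = ((-3)·1 + (-4)·1; (-4)·1 + 7·1) = (-7, 3)
w2 = Aw1 = ((-3)·(-7) + (-4)·3; (-4)·(-7) + 7·3) = (9, 49)
w3 = Aw2 = (-223, 307)
The requested component of w3 is -223.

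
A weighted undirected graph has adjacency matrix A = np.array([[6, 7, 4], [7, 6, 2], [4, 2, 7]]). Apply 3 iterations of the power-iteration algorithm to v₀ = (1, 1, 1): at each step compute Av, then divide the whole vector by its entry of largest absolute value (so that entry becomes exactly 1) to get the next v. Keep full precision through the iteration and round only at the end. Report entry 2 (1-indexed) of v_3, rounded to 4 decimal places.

0.9105

Av0 = (17.00000, 15.00000, 13.00000); divide by 17.00000 → v1 = (1.00000, 0.88235, 0.76471)
Av1 = (15.23529, 13.82353, 11.11765); divide by 15.23529 → v2 = (1.00000, 0.90734, 0.72973)
Av2 = (15.27027, 13.90347, 10.92278); divide by 15.27027 → v3 = (1.00000, 0.91049, 0.71530)
Requested entry of v3: 3601/3955 = 0.9105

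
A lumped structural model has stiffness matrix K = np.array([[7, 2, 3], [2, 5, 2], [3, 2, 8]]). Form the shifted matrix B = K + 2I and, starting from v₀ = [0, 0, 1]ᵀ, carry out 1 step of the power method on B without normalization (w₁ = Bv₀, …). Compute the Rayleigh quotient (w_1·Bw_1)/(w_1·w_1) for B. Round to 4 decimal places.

12.3274

B = K + 2I has rows (9, 2, 3); (2, 7, 2); (3, 2, 10)
w1 = Bv₀ = (9·0 + 2·0 + 3·1; 2·0 + 7·0 + 2·1; 3·0 + 2·0 + 10·1) = (3, 2, 10)
Bw1 = (61, 40, 113)
w1·Bw1 = 1393; w1·w1 = 113; μ ≈ 1393/113 = 12.3274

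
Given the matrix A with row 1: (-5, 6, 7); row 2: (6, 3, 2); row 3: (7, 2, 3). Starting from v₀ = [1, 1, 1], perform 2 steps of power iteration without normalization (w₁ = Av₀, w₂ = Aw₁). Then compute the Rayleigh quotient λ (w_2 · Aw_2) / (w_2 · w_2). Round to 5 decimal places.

w1 = Av₀ = ((-5)·1 + 6·1 + 7·1; 6·1 + 3·1 + 2·1; 7·1 + 2·1 + 3·1) = (8, 11, 12)
w2 = Aw1 = ((-5)·8 + 6·11 + 7·12; 6·8 + 3·11 + 2·12; 7·8 + 2·11 + 3·12) = (110, 105, 114)
Aw2 = (878, 1203, 1322)
w2·Aw2 = 110·878 + 105·1203 + 114·1322 = 373603; w2·w2 = 110·110 + 105·105 + 114·114 = 36121
λ ≈ 373603/36121 = 10.34310

10.34310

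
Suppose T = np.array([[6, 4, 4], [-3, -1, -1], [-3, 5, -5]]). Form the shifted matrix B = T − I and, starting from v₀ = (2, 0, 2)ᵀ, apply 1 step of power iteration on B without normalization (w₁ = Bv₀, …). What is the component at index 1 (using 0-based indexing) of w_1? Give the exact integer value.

-8

B = T − I has rows (5, 4, 4); (-3, -2, -1); (-3, 5, -6)
w1 = Bv₀ = (5·2 + 4·0 + 4·2; (-3)·2 + (-2)·0 + (-1)·2; (-3)·2 + 5·0 + (-6)·2) = (18, -8, -18)
Requested component of w1: -8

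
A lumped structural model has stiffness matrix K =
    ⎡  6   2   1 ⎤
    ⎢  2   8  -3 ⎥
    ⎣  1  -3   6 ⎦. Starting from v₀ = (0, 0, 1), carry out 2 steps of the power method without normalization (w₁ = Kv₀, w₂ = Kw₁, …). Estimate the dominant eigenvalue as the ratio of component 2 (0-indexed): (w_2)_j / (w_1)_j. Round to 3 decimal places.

λ ≈ 7.667

w1 = Kv₀ = (6·0 + 2·0 + 1·1; 2·0 + 8·0 + (-3)·1; 1·0 + (-3)·0 + 6·1) = (1, -3, 6)
w2 = Kw1 = (6·1 + 2·(-3) + 1·6; 2·1 + 8·(-3) + (-3)·6; 1·1 + (-3)·(-3) + 6·6) = (6, -40, 46)
Ratio at component: 46 / 6 = 7.667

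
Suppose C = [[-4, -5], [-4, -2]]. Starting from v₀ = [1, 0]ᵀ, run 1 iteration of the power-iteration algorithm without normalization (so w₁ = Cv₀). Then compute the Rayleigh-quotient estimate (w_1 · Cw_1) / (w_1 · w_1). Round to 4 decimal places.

-7.5000

w1 = Cv₀ = ((-4)·1 + (-5)·0; (-4)·1 + (-2)·0) = (-4, -4)
Cw1 = (36, 24)
w1·Cw1 = (-4)·36 + (-4)·24 = -240; w1·w1 = (-4)·(-4) + (-4)·(-4) = 32
λ ≈ -240/32 = -7.5000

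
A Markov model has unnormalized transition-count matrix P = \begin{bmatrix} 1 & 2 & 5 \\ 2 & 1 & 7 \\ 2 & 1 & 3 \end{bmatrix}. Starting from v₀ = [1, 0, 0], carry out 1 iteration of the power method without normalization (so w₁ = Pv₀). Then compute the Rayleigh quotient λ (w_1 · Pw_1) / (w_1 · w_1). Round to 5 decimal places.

w1 = Pv₀ = (1·1 + 2·0 + 5·0; 2·1 + 1·0 + 7·0; 2·1 + 1·0 + 3·0) = (1, 2, 2)
Pw1 = (15, 18, 10)
w1·Pw1 = 1·15 + 2·18 + 2·10 = 71; w1·w1 = 1·1 + 2·2 + 2·2 = 9
λ ≈ 71/9 = 7.88889

λ ≈ 7.88889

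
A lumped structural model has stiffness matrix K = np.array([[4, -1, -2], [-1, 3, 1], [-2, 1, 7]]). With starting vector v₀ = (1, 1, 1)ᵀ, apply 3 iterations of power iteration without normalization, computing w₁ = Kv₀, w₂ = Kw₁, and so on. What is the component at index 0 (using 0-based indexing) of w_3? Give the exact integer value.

-144

w1 = Kv₀ = (4·1 + (-1)·1 + (-2)·1; (-1)·1 + 3·1 + 1·1; (-2)·1 + 1·1 + 7·1) = (1, 3, 6)
w2 = Kw1 = (4·1 + (-1)·3 + (-2)·6; (-1)·1 + 3·3 + 1·6; (-2)·1 + 1·3 + 7·6) = (-11, 14, 43)
w3 = Kw2 = (-144, 96, 337)
The requested component of w3 is -144.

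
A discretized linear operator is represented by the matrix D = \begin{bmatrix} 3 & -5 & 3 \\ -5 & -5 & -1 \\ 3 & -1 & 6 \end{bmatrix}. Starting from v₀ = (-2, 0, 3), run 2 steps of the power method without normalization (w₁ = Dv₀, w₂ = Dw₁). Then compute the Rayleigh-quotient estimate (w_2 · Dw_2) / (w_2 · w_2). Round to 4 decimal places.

w1 = Dv₀ = (3·(-2) + (-5)·0 + 3·3; (-5)·(-2) + (-5)·0 + (-1)·3; 3·(-2) + (-1)·0 + 6·3) = (3, 7, 12)
w2 = Dw1 = (3·3 + (-5)·7 + 3·12; (-5)·3 + (-5)·7 + (-1)·12; 3·3 + (-1)·7 + 6·12) = (10, -62, 74)
Dw2 = (562, 186, 536)
w2·Dw2 = 10·562 + (-62)·186 + 74·536 = 33752; w2·w2 = 10·10 + (-62)·(-62) + 74·74 = 9420
λ ≈ 33752/9420 = 3.5830

3.5830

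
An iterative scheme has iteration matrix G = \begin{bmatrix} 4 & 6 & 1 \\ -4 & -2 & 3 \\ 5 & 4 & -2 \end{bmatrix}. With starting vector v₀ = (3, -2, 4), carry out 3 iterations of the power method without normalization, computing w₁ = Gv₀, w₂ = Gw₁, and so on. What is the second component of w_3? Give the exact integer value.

w1 = Gv₀ = (4, 4, -1)
w2 = Gw1 = (39, -27, 38)
w3 = Gw2 = (32, 12, 11)
The requested component of w3 is 12.

12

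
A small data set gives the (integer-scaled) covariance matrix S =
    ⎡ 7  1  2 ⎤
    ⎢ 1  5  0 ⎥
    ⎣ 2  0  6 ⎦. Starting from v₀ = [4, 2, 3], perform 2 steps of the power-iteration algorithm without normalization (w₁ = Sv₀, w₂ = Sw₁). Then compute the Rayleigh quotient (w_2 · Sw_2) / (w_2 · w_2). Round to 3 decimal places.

w1 = Sv₀ = (7·4 + 1·2 + 2·3; 1·4 + 5·2 + 0·3; 2·4 + 0·2 + 6·3) = (36, 14, 26)
w2 = Sw1 = (7·36 + 1·14 + 2·26; 1·36 + 5·14 + 0·26; 2·36 + 0·14 + 6·26) = (318, 106, 228)
Sw2 = (2788, 848, 2004)
w2·Sw2 = 318·2788 + 106·848 + 228·2004 = 1433384; w2·w2 = 318·318 + 106·106 + 228·228 = 164344
λ ≈ 1433384/164344 = 8.722

8.722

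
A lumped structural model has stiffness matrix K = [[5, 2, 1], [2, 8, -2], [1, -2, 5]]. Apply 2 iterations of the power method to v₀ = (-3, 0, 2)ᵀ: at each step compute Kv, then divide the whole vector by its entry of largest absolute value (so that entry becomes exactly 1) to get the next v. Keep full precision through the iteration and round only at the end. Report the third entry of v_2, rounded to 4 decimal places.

Kv0 = (-13.00000, -10.00000, 7.00000); divide by -13.00000 → v1 = (1.00000, 0.76923, -0.53846)
Kv1 = (6.00000, 9.23077, -3.23077); divide by 9.23077 → v2 = (0.65000, 1.00000, -0.35000)
Requested entry of v2: 42/-120 = -0.3500

-0.3500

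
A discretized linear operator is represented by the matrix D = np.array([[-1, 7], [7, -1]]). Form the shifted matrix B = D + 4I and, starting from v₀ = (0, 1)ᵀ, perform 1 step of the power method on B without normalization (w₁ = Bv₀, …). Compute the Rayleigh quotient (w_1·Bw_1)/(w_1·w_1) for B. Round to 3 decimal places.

B = D + 4I has rows (3, 7); (7, 3)
w1 = Bv₀ = (3·0 + 7·1; 7·0 + 3·1) = (7, 3)
Bw1 = (42, 58)
w1·Bw1 = 468; w1·w1 = 58; μ ≈ 468/58 = 8.069

μ ≈ 8.069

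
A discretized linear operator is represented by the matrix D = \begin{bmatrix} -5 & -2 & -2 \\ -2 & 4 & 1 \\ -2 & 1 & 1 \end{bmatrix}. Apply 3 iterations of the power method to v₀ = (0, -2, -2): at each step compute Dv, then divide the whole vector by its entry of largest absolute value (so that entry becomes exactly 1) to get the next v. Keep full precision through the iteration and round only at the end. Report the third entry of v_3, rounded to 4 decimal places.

0.2683

Dv0 = (8.00000, -10.00000, -4.00000); divide by -10.00000 → v1 = (-0.80000, 1.00000, 0.40000)
Dv1 = (1.20000, 6.00000, 3.00000); divide by 6.00000 → v2 = (0.20000, 1.00000, 0.50000)
Dv2 = (-4.00000, 4.10000, 1.10000); divide by 4.10000 → v3 = (-0.97561, 1.00000, 0.26829)
Requested entry of v3: -66/-246 = 0.2683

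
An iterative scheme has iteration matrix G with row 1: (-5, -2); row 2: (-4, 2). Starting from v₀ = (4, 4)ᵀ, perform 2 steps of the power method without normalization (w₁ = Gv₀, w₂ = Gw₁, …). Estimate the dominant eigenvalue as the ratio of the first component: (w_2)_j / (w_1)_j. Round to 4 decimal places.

λ ≈ -5.5714

w1 = Gv₀ = (-28, -8)
w2 = Gw1 = (156, 96)
Ratio at component: 156 / -28 = -5.5714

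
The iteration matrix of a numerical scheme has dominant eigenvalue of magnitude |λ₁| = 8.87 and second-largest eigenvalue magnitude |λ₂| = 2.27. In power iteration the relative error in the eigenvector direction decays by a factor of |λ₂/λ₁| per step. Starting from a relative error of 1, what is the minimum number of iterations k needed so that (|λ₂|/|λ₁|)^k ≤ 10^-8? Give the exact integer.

|λ₂/λ₁| = 2.27/8.87 = 0.25592
Need k ≥ ln(10^-8) / ln(0.25592) = -18.4207 / -1.3629 ≈ 13.516
Smallest integer k satisfying the bound: 14

14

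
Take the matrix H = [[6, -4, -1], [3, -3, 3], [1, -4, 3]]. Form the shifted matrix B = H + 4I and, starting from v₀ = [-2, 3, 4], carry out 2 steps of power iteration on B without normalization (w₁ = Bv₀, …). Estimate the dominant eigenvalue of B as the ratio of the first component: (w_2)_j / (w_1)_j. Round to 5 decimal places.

11.38889

B = H + 4I has rows (10, -4, -1); (3, 1, 3); (1, -4, 7)
w1 = Bv₀ = (10·(-2) + (-4)·3 + (-1)·4; 3·(-2) + 1·3 + 3·4; 1·(-2) + (-4)·3 + 7·4) = (-36, 9, 14)
w2 = Bw1 = (10·(-36) + (-4)·9 + (-1)·14; 3·(-36) + 1·9 + 3·14; 1·(-36) + (-4)·9 + 7·14) = (-410, -57, 26)
Ratio: -410/-36 = 11.38889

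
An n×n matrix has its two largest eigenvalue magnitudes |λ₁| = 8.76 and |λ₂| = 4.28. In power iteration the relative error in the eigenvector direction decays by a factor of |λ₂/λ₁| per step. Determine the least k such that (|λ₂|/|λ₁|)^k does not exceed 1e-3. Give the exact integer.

|λ₂/λ₁| = 4.28/8.76 = 0.48858
Need k ≥ ln(1e-3) / ln(0.48858) = -6.9078 / -0.7162 ≈ 9.644
Smallest integer k satisfying the bound: 10

10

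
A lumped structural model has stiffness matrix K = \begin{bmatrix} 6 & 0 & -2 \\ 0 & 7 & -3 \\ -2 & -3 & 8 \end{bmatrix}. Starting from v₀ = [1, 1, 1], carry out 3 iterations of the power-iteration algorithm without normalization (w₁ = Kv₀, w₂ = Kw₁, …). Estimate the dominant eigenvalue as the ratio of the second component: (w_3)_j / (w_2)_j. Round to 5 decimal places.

w1 = Kv₀ = (6·1 + 0·1 + (-2)·1; 0·1 + 7·1 + (-3)·1; (-2)·1 + (-3)·1 + 8·1) = (4, 4, 3)
w2 = Kw1 = (6·4 + 0·4 + (-2)·3; 0·4 + 7·4 + (-3)·3; (-2)·4 + (-3)·4 + 8·3) = (18, 19, 4)
w3 = Kw2 = (100, 121, -61)
Ratio at component: 121 / 19 = 6.36842

6.36842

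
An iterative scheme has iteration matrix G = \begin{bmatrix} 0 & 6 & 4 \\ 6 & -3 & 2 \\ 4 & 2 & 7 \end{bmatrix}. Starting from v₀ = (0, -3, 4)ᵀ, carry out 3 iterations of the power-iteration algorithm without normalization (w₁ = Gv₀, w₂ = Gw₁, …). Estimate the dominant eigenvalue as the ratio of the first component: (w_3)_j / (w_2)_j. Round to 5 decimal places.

w1 = Gv₀ = (0·0 + 6·(-3) + 4·4; 6·0 + (-3)·(-3) + 2·4; 4·0 + 2·(-3) + 7·4) = (-2, 17, 22)
w2 = Gw1 = (0·(-2) + 6·17 + 4·22; 6·(-2) + (-3)·17 + 2·22; 4·(-2) + 2·17 + 7·22) = (190, -19, 180)
w3 = Gw2 = (606, 1557, 1982)
Ratio at component: 606 / 190 = 3.18947

λ ≈ 3.18947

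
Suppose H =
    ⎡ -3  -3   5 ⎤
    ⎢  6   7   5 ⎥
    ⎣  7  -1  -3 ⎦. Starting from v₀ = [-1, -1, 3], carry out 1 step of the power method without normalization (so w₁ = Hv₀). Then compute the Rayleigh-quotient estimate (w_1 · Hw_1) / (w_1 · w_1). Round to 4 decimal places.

w1 = Hv₀ = ((-3)·(-1) + (-3)·(-1) + 5·3; 6·(-1) + 7·(-1) + 5·3; 7·(-1) + (-1)·(-1) + (-3)·3) = (21, 2, -15)
Hw1 = (-144, 65, 190)
w1·Hw1 = 21·(-144) + 2·65 + (-15)·190 = -5744; w1·w1 = 21·21 + 2·2 + (-15)·(-15) = 670
λ ≈ -5744/670 = -8.5731

-8.5731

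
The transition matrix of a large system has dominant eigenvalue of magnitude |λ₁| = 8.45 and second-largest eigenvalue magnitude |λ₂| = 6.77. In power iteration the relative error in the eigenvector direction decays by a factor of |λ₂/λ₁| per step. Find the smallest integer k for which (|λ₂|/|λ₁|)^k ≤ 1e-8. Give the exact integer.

84

|λ₂/λ₁| = 6.77/8.45 = 0.80118
Need k ≥ ln(1e-8) / ln(0.80118) = -18.4207 / -0.2217 ≈ 83.101
Smallest integer k satisfying the bound: 84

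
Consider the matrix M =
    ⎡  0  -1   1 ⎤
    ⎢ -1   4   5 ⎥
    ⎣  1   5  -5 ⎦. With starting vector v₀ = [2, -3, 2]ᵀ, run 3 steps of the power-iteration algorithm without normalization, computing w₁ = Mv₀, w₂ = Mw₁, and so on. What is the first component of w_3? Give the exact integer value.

236

w1 = Mv₀ = (0·2 + (-1)·(-3) + 1·2; (-1)·2 + 4·(-3) + 5·2; 1·2 + 5·(-3) + (-5)·2) = (5, -4, -23)
w2 = Mw1 = (0·5 + (-1)·(-4) + 1·(-23); (-1)·5 + 4·(-4) + 5·(-23); 1·5 + 5·(-4) + (-5)·(-23)) = (-19, -136, 100)
w3 = Mw2 = (236, -25, -1199)
The requested component of w3 is 236.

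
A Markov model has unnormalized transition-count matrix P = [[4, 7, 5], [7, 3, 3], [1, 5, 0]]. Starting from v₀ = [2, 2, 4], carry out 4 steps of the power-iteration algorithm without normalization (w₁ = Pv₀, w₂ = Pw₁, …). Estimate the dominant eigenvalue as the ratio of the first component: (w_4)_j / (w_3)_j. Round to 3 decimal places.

λ ≈ 12.318

w1 = Pv₀ = (42, 32, 12)
w2 = Pw1 = (452, 426, 202)
w3 = Pw2 = (5800, 5048, 2582)
w4 = Pw3 = (71446, 63490, 31040)
Ratio at component: 71446 / 5800 = 12.318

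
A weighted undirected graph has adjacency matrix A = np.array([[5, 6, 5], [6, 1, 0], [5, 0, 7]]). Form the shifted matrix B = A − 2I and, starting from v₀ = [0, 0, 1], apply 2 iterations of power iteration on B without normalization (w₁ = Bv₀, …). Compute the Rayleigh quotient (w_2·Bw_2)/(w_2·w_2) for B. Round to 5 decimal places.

μ ≈ 10.16000

B = A − 2I has rows (3, 6, 5); (6, -1, 0); (5, 0, 5)
w1 = Bv₀ = (3·0 + 6·0 + 5·1; 6·0 + (-1)·0 + 0·1; 5·0 + 0·0 + 5·1) = (5, 0, 5)
w2 = Bw1 = (3·5 + 6·0 + 5·5; 6·5 + (-1)·0 + 0·5; 5·5 + 0·0 + 5·5) = (40, 30, 50)
Bw2 = (550, 210, 450)
w2·Bw2 = 50800; w2·w2 = 5000; μ ≈ 50800/5000 = 10.16000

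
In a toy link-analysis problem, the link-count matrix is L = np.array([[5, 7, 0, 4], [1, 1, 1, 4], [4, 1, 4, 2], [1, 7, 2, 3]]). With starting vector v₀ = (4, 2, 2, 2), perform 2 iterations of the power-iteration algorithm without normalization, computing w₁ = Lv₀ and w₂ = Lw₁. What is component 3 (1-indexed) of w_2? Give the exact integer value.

360

w1 = Lv₀ = (5·4 + 7·2 + 0·2 + 4·2; 1·4 + 1·2 + 1·2 + 4·2; 4·4 + 1·2 + 4·2 + 2·2; 1·4 + 7·2 + 2·2 + 3·2) = (42, 16, 30, 28)
w2 = Lw1 = (5·42 + 7·16 + 0·30 + 4·28; 1·42 + 1·16 + 1·30 + 4·28; 4·42 + 1·16 + 4·30 + 2·28; 1·42 + 7·16 + 2·30 + 3·28) = (434, 200, 360, 298)
The requested component of w2 is 360.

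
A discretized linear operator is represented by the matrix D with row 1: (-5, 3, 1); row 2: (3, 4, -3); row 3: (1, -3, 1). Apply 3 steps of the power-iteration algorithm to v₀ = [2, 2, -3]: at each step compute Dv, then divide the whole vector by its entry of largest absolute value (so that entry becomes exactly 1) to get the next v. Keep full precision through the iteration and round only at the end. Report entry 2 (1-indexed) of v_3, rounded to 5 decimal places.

Dv0 = (-7.000000, 23.000000, -7.000000); divide by 23.000000 → v1 = (-0.304348, 1.000000, -0.304348)
Dv1 = (4.217391, 4.000000, -3.608696); divide by 4.217391 → v2 = (1.000000, 0.948454, -0.855670)
Dv2 = (-3.010309, 9.360825, -2.701031); divide by 9.360825 → v3 = (-0.321586, 1.000000, -0.288546)
Requested entry of v3: 908/908 = 1.00000

1.00000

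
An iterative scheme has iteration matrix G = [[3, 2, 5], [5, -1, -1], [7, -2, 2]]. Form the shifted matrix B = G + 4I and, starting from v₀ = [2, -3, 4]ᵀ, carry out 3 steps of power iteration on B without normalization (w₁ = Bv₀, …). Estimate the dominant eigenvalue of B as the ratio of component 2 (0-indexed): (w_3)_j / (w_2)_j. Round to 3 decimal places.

B = G + 4I has rows (7, 2, 5); (5, 3, -1); (7, -2, 6)
w1 = Bv₀ = (28, -3, 44)
w2 = Bw1 = (410, 87, 466)
w3 = Bw2 = (5374, 1845, 5492)
Ratio: 5492/466 = 11.785

μ ≈ 11.785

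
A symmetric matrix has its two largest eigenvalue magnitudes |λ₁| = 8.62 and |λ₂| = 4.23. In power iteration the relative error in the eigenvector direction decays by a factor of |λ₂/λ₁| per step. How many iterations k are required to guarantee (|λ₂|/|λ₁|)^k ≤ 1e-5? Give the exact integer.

|λ₂/λ₁| = 4.23/8.62 = 0.49072
Need k ≥ ln(1e-5) / ln(0.49072) = -11.5129 / -0.7119 ≈ 16.172
Smallest integer k satisfying the bound: 17

17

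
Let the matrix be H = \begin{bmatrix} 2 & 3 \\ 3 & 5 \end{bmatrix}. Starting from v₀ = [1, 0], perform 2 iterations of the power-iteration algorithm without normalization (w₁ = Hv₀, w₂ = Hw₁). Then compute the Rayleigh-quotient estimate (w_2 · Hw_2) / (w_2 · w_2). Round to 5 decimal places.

w1 = Hv₀ = (2, 3)
w2 = Hw1 = (13, 21)
Hw2 = (89, 144)
w2·Hw2 = 13·89 + 21·144 = 4181; w2·w2 = 13·13 + 21·21 = 610
λ ≈ 4181/610 = 6.85410

λ ≈ 6.85410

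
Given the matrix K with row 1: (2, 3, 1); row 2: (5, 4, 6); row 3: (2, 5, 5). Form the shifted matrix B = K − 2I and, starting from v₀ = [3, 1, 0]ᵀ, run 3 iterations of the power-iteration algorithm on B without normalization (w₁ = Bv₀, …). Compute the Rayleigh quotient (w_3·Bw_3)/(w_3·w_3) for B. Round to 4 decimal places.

B = K − 2I has rows (0, 3, 1); (5, 2, 6); (2, 5, 3)
w1 = Bv₀ = (0·3 + 3·1 + 1·0; 5·3 + 2·1 + 6·0; 2·3 + 5·1 + 3·0) = (3, 17, 11)
w2 = Bw1 = (0·3 + 3·17 + 1·11; 5·3 + 2·17 + 6·11; 2·3 + 5·17 + 3·11) = (62, 115, 124)
w3 = Bw2 = (469, 1284, 1071)
Bw3 = (4923, 11339, 10571)
w3·Bw3 = 28189704; w3·w3 = 3015658; μ ≈ 28189704/3015658 = 9.3478

μ ≈ 9.3478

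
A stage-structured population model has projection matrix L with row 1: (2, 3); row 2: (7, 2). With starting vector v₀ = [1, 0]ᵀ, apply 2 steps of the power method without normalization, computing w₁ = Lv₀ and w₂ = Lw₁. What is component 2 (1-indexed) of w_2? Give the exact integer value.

w1 = Lv₀ = (2, 7)
w2 = Lw1 = (25, 28)
The requested component of w2 is 28.

28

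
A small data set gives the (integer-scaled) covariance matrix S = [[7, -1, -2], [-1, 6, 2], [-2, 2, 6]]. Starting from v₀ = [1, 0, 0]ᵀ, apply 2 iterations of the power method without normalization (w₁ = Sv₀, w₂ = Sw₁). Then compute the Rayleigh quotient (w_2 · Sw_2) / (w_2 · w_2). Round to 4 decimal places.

9.1848

w1 = Sv₀ = (7·1 + (-1)·0 + (-2)·0; (-1)·1 + 6·0 + 2·0; (-2)·1 + 2·0 + 6·0) = (7, -1, -2)
w2 = Sw1 = (7·7 + (-1)·(-1) + (-2)·(-2); (-1)·7 + 6·(-1) + 2·(-2); (-2)·7 + 2·(-1) + 6·(-2)) = (54, -17, -28)
Sw2 = (451, -212, -310)
w2·Sw2 = 54·451 + (-17)·(-212) + (-28)·(-310) = 36638; w2·w2 = 54·54 + (-17)·(-17) + (-28)·(-28) = 3989
λ ≈ 36638/3989 = 9.1848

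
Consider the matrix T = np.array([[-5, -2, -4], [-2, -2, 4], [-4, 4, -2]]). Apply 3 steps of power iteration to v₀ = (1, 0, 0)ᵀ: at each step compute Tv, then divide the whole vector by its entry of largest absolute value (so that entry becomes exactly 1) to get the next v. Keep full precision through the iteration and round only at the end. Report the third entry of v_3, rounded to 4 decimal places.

0.7575

Tv0 = (-5.00000, -2.00000, -4.00000); divide by -5.00000 → v1 = (1.00000, 0.40000, 0.80000)
Tv1 = (-9.00000, 0.40000, -4.00000); divide by -9.00000 → v2 = (1.00000, -0.04444, 0.44444)
Tv2 = (-6.68889, -0.13333, -5.06667); divide by -6.68889 → v3 = (1.00000, 0.01993, 0.75748)
Requested entry of v3: -228/-301 = 0.7575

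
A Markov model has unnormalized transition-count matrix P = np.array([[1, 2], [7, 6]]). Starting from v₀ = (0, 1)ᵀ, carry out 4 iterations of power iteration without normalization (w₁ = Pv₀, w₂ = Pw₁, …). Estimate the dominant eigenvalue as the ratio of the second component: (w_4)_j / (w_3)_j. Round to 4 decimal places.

w1 = Pv₀ = (2, 6)
w2 = Pw1 = (14, 50)
w3 = Pw2 = (114, 398)
w4 = Pw3 = (910, 3186)
Ratio at component: 3186 / 398 = 8.0050

λ ≈ 8.0050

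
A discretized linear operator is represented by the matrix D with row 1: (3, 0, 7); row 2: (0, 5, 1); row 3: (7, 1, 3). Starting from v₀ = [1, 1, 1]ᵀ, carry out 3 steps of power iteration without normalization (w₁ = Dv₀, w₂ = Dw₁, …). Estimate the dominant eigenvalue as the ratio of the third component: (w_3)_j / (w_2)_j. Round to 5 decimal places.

λ ≈ 10.24771

w1 = Dv₀ = (10, 6, 11)
w2 = Dw1 = (107, 41, 109)
w3 = Dw2 = (1084, 314, 1117)
Ratio at component: 1117 / 109 = 10.24771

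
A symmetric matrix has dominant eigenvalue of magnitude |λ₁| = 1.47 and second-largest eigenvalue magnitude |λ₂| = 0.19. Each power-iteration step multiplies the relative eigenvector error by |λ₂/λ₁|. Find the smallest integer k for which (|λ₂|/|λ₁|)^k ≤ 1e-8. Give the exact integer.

|λ₂/λ₁| = 0.19/1.47 = 0.12925
Need k ≥ ln(1e-8) / ln(0.12925) = -18.4207 / -2.0460 ≈ 9.003
Smallest integer k satisfying the bound: 10

10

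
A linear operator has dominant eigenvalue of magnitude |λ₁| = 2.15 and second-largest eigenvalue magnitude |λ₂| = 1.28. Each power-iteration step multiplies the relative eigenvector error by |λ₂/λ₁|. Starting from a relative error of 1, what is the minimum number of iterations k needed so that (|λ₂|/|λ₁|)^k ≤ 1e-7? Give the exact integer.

|λ₂/λ₁| = 1.28/2.15 = 0.59535
Need k ≥ ln(1e-7) / ln(0.59535) = -16.1181 / -0.5186 ≈ 31.080
Smallest integer k satisfying the bound: 32

32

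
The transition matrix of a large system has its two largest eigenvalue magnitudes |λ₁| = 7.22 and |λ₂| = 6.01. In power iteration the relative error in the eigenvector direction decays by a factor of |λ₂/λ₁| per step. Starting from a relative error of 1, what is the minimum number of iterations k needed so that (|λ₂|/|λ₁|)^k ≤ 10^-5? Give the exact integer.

|λ₂/λ₁| = 6.01/7.22 = 0.83241
Need k ≥ ln(10^-5) / ln(0.83241) = -11.5129 / -0.1834 ≈ 62.765
Smallest integer k satisfying the bound: 63

63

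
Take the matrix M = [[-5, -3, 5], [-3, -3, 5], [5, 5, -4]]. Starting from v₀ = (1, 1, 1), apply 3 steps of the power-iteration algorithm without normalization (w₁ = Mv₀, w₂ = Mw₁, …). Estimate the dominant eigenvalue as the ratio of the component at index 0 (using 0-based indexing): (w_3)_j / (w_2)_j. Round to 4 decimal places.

w1 = Mv₀ = ((-5)·1 + (-3)·1 + 5·1; (-3)·1 + (-3)·1 + 5·1; 5·1 + 5·1 + (-4)·1) = (-3, -1, 6)
w2 = Mw1 = ((-5)·(-3) + (-3)·(-1) + 5·6; (-3)·(-3) + (-3)·(-1) + 5·6; 5·(-3) + 5·(-1) + (-4)·6) = (48, 42, -44)
w3 = Mw2 = (-586, -490, 626)
Ratio at component: -586 / 48 = -12.2083

-12.2083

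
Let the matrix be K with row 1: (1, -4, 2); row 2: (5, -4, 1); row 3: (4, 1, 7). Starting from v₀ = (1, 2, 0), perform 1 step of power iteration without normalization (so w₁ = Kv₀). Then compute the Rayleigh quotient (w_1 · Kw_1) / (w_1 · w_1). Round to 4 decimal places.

w1 = Kv₀ = (1·1 + (-4)·2 + 2·0; 5·1 + (-4)·2 + 1·0; 4·1 + 1·2 + 7·0) = (-7, -3, 6)
Kw1 = (17, -17, 11)
w1·Kw1 = (-7)·17 + (-3)·(-17) + 6·11 = -2; w1·w1 = (-7)·(-7) + (-3)·(-3) + 6·6 = 94
λ ≈ -2/94 = -0.0213

λ ≈ -0.0213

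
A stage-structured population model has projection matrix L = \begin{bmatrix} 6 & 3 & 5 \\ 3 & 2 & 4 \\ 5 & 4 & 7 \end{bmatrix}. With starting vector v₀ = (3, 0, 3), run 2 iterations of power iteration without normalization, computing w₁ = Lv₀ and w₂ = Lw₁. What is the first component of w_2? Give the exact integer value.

441

w1 = Lv₀ = (33, 21, 36)
w2 = Lw1 = (441, 285, 501)
The requested component of w2 is 441.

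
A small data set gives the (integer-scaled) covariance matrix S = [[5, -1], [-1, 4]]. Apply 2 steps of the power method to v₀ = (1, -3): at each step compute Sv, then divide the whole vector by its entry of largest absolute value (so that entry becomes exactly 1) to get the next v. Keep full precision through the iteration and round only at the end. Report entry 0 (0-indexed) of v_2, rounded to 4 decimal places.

-0.8833

Sv0 = (8.00000, -13.00000); divide by -13.00000 → v1 = (-0.61538, 1.00000)
Sv1 = (-4.07692, 4.61538); divide by 4.61538 → v2 = (-0.88333, 1.00000)
Requested entry of v2: 53/-60 = -0.8833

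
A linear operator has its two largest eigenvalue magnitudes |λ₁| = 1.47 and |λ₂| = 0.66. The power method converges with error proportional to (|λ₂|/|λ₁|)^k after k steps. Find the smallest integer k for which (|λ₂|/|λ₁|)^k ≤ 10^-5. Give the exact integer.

|λ₂/λ₁| = 0.66/1.47 = 0.44898
Need k ≥ ln(10^-5) / ln(0.44898) = -11.5129 / -0.8008 ≈ 14.377
Smallest integer k satisfying the bound: 15

15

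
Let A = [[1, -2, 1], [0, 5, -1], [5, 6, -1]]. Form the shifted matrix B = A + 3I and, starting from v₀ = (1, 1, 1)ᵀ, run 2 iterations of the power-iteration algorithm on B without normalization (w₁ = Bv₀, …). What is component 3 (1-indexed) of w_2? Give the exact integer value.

83

B = A + 3I has rows (4, -2, 1); (0, 8, -1); (5, 6, 2)
w1 = Bv₀ = (4·1 + (-2)·1 + 1·1; 0·1 + 8·1 + (-1)·1; 5·1 + 6·1 + 2·1) = (3, 7, 13)
w2 = Bw1 = (4·3 + (-2)·7 + 1·13; 0·3 + 8·7 + (-1)·13; 5·3 + 6·7 + 2·13) = (11, 43, 83)
Requested component of w2: 83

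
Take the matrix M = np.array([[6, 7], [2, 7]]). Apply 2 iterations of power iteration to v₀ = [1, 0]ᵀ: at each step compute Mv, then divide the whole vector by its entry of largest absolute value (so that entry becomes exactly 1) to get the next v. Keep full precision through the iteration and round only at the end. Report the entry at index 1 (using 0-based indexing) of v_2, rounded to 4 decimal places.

Mv0 = (6.00000, 2.00000); divide by 6.00000 → v1 = (1.00000, 0.33333)
Mv1 = (8.33333, 4.33333); divide by 8.33333 → v2 = (1.00000, 0.52000)
Requested entry of v2: 26/50 = 0.5200

0.5200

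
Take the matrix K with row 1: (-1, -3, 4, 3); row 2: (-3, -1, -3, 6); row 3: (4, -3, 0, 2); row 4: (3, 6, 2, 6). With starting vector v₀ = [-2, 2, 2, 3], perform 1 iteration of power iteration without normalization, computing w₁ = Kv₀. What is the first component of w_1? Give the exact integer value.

w1 = Kv₀ = (13, 16, -8, 28)
The requested component of w1 is 13.

13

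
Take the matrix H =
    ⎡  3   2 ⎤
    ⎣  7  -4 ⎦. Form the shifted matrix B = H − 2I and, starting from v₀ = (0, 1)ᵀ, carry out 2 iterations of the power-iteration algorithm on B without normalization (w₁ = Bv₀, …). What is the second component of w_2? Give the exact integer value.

50

B = H − 2I has rows (1, 2); (7, -6)
w1 = Bv₀ = (1·0 + 2·1; 7·0 + (-6)·1) = (2, -6)
w2 = Bw1 = (1·2 + 2·(-6); 7·2 + (-6)·(-6)) = (-10, 50)
Requested component of w2: 50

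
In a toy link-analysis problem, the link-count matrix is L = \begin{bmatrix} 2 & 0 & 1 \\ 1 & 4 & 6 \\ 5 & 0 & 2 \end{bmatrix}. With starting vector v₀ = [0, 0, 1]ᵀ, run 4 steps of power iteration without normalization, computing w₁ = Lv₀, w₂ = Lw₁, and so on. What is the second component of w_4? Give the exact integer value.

w1 = Lv₀ = (1, 6, 2)
w2 = Lw1 = (4, 37, 9)
w3 = Lw2 = (17, 206, 38)
w4 = Lw3 = (72, 1069, 161)
The requested component of w4 is 1069.

1069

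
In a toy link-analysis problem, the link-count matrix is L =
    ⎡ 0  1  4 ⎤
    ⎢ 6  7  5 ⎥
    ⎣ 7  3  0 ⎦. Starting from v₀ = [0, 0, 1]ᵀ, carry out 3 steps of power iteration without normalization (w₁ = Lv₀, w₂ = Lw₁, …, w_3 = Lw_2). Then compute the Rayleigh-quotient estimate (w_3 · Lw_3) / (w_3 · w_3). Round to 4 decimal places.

10.8220

w1 = Lv₀ = (0·0 + 1·0 + 4·1; 6·0 + 7·0 + 5·1; 7·0 + 3·0 + 0·1) = (4, 5, 0)
w2 = Lw1 = (0·4 + 1·5 + 4·0; 6·4 + 7·5 + 5·0; 7·4 + 3·5 + 0·0) = (5, 59, 43)
w3 = Lw2 = (231, 658, 212)
Lw3 = (1506, 7052, 3591)
w3·Lw3 = 231·1506 + 658·7052 + 212·3591 = 5749394; w3·w3 = 231·231 + 658·658 + 212·212 = 531269
λ ≈ 5749394/531269 = 10.8220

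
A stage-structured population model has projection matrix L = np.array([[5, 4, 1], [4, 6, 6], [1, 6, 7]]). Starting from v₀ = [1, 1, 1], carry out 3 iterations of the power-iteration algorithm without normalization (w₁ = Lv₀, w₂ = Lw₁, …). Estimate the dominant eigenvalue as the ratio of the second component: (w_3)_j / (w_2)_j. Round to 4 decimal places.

w1 = Lv₀ = (5·1 + 4·1 + 1·1; 4·1 + 6·1 + 6·1; 1·1 + 6·1 + 7·1) = (10, 16, 14)
w2 = Lw1 = (5·10 + 4·16 + 1·14; 4·10 + 6·16 + 6·14; 1·10 + 6·16 + 7·14) = (128, 220, 204)
w3 = Lw2 = (1724, 3056, 2876)
Ratio at component: 3056 / 220 = 13.8909

λ ≈ 13.8909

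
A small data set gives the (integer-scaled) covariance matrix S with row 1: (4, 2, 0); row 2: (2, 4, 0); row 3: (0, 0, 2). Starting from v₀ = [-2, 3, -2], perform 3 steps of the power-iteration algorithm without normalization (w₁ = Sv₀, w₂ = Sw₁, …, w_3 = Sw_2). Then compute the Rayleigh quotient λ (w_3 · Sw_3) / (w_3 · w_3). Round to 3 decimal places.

w1 = Sv₀ = (-2, 8, -4)
w2 = Sw1 = (8, 28, -8)
w3 = Sw2 = (88, 128, -16)
Sw3 = (608, 688, -32)
w3·Sw3 = 88·608 + 128·688 + (-16)·(-32) = 142080; w3·w3 = 88·88 + 128·128 + (-16)·(-16) = 24384
λ ≈ 142080/24384 = 5.827

5.827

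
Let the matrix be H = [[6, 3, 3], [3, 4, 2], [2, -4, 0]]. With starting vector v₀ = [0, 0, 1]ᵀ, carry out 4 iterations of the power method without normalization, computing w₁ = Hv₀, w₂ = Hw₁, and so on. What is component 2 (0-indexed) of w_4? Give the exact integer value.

-166

w1 = Hv₀ = (6·0 + 3·0 + 3·1; 3·0 + 4·0 + 2·1; 2·0 + (-4)·0 + 0·1) = (3, 2, 0)
w2 = Hw1 = (6·3 + 3·2 + 3·0; 3·3 + 4·2 + 2·0; 2·3 + (-4)·2 + 0·0) = (24, 17, -2)
w3 = Hw2 = (189, 136, -20)
w4 = Hw3 = (1482, 1071, -166)
The requested component of w4 is -166.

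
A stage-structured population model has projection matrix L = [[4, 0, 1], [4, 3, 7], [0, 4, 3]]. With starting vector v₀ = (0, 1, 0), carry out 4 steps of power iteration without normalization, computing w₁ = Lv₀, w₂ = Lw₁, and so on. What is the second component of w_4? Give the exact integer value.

2585

w1 = Lv₀ = (4·0 + 0·1 + 1·0; 4·0 + 3·1 + 7·0; 0·0 + 4·1 + 3·0) = (0, 3, 4)
w2 = Lw1 = (4·0 + 0·3 + 1·4; 4·0 + 3·3 + 7·4; 0·0 + 4·3 + 3·4) = (4, 37, 24)
w3 = Lw2 = (40, 295, 220)
w4 = Lw3 = (380, 2585, 1840)
The requested component of w4 is 2585.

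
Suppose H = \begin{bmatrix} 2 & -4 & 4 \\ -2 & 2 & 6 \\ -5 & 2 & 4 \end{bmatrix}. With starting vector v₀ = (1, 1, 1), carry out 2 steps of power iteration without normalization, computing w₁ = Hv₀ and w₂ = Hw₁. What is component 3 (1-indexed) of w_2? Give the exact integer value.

6

w1 = Hv₀ = (2, 6, 1)
w2 = Hw1 = (-16, 14, 6)
The requested component of w2 is 6.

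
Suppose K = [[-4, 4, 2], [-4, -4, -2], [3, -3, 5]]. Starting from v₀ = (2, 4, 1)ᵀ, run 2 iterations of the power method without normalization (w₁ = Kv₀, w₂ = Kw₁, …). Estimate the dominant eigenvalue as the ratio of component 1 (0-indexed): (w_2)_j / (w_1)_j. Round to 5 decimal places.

λ ≈ -2.53846

w1 = Kv₀ = (10, -26, -1)
w2 = Kw1 = (-146, 66, 103)
Ratio at component: 66 / -26 = -2.53846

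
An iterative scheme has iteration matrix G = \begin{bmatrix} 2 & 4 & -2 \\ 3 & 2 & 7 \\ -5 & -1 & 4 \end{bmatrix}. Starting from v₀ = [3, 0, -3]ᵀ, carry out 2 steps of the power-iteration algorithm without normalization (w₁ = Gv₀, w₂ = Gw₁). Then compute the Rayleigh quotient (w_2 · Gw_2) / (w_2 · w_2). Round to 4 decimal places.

λ ≈ 5.7114

w1 = Gv₀ = (2·3 + 4·0 + (-2)·(-3); 3·3 + 2·0 + 7·(-3); (-5)·3 + (-1)·0 + 4·(-3)) = (12, -12, -27)
w2 = Gw1 = (2·12 + 4·(-12) + (-2)·(-27); 3·12 + 2·(-12) + 7·(-27); (-5)·12 + (-1)·(-12) + 4·(-27)) = (30, -177, -156)
Gw2 = (-336, -1356, -597)
w2·Gw2 = 30·(-336) + (-177)·(-1356) + (-156)·(-597) = 323064; w2·w2 = 30·30 + (-177)·(-177) + (-156)·(-156) = 56565
λ ≈ 323064/56565 = 5.7114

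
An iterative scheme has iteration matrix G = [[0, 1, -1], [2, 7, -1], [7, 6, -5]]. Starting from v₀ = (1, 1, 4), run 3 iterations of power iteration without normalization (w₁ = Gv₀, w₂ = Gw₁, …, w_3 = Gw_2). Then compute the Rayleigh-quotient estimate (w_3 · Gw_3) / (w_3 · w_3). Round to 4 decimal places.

w1 = Gv₀ = (0·1 + 1·1 + (-1)·4; 2·1 + 7·1 + (-1)·4; 7·1 + 6·1 + (-5)·4) = (-3, 5, -7)
w2 = Gw1 = (0·(-3) + 1·5 + (-1)·(-7); 2·(-3) + 7·5 + (-1)·(-7); 7·(-3) + 6·5 + (-5)·(-7)) = (12, 36, 44)
w3 = Gw2 = (-8, 232, 80)
Gw3 = (152, 1528, 936)
w3·Gw3 = (-8)·152 + 232·1528 + 80·936 = 428160; w3·w3 = (-8)·(-8) + 232·232 + 80·80 = 60288
λ ≈ 428160/60288 = 7.1019

λ ≈ 7.1019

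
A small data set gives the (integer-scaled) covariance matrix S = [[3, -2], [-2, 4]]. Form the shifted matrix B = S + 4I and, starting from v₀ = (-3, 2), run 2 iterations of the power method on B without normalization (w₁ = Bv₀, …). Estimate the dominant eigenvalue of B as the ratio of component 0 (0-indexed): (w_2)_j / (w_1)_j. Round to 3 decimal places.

8.760

B = S + 4I has rows (7, -2); (-2, 8)
w1 = Bv₀ = (-25, 22)
w2 = Bw1 = (-219, 226)
Ratio: -219/-25 = 8.760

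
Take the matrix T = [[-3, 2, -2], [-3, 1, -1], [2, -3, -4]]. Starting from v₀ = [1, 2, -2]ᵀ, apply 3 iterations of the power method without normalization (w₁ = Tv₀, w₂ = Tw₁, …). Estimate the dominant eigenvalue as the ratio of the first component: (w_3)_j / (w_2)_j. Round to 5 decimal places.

λ ≈ -2.14286

w1 = Tv₀ = (5, 1, 4)
w2 = Tw1 = (-21, -18, -9)
w3 = Tw2 = (45, 54, 48)
Ratio at component: 45 / -21 = -2.14286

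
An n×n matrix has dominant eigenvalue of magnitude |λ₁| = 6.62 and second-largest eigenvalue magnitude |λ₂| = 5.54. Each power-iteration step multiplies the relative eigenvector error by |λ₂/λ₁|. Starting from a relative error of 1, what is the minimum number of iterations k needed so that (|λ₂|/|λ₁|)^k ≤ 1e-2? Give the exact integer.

|λ₂/λ₁| = 5.54/6.62 = 0.83686
Need k ≥ ln(1e-2) / ln(0.83686) = -4.6052 / -0.1781 ≈ 25.857
Smallest integer k satisfying the bound: 26

26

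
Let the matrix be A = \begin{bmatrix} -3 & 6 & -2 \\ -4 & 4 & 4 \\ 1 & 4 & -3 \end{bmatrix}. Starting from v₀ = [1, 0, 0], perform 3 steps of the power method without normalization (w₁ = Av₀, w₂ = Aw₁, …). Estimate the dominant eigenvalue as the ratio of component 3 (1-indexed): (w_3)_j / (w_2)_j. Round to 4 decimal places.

w1 = Av₀ = ((-3)·1 + 6·0 + (-2)·0; (-4)·1 + 4·0 + 4·0; 1·1 + 4·0 + (-3)·0) = (-3, -4, 1)
w2 = Aw1 = ((-3)·(-3) + 6·(-4) + (-2)·1; (-4)·(-3) + 4·(-4) + 4·1; 1·(-3) + 4·(-4) + (-3)·1) = (-17, 0, -22)
w3 = Aw2 = (95, -20, 49)
Ratio at component: 49 / -22 = -2.2273

-2.2273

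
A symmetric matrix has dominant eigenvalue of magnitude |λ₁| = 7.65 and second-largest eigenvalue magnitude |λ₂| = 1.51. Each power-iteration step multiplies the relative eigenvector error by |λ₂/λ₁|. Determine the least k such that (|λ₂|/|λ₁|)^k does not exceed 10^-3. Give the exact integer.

|λ₂/λ₁| = 1.51/7.65 = 0.19739
Need k ≥ ln(10^-3) / ln(0.19739) = -6.9078 / -1.6226 ≈ 4.257
Smallest integer k satisfying the bound: 5

5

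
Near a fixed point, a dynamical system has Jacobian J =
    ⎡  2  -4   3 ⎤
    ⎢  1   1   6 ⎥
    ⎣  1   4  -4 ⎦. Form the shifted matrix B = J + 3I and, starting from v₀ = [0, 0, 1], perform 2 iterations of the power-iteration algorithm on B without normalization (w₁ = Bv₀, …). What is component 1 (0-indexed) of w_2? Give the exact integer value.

B = J + 3I has rows (5, -4, 3); (1, 4, 6); (1, 4, -1)
w1 = Bv₀ = (5·0 + (-4)·0 + 3·1; 1·0 + 4·0 + 6·1; 1·0 + 4·0 + (-1)·1) = (3, 6, -1)
w2 = Bw1 = (5·3 + (-4)·6 + 3·(-1); 1·3 + 4·6 + 6·(-1); 1·3 + 4·6 + (-1)·(-1)) = (-12, 21, 28)
Requested component of w2: 21

21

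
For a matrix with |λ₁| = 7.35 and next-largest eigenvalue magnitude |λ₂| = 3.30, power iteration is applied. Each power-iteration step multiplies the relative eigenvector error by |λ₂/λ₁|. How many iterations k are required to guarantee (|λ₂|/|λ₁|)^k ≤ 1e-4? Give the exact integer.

|λ₂/λ₁| = 3.30/7.35 = 0.44898
Need k ≥ ln(1e-4) / ln(0.44898) = -9.2103 / -0.8008 ≈ 11.502
Smallest integer k satisfying the bound: 12

12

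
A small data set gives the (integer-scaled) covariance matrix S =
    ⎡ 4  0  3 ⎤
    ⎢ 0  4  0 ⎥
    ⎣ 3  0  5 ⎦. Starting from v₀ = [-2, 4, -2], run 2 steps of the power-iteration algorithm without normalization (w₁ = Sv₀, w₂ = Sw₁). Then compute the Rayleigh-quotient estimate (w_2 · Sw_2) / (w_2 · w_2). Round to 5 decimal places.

w1 = Sv₀ = (4·(-2) + 0·4 + 3·(-2); 0·(-2) + 4·4 + 0·(-2); 3·(-2) + 0·4 + 5·(-2)) = (-14, 16, -16)
w2 = Sw1 = (4·(-14) + 0·16 + 3·(-16); 0·(-14) + 4·16 + 0·(-16); 3·(-14) + 0·16 + 5·(-16)) = (-104, 64, -122)
Sw2 = (-782, 256, -922)
w2·Sw2 = (-104)·(-782) + 64·256 + (-122)·(-922) = 210196; w2·w2 = (-104)·(-104) + 64·64 + (-122)·(-122) = 29796
λ ≈ 210196/29796 = 7.05450

7.05450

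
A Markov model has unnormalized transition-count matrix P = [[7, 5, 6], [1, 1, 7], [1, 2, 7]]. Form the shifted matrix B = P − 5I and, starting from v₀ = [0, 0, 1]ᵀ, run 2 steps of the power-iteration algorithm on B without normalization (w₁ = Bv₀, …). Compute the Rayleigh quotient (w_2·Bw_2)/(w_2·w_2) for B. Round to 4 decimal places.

3.2055

B = P − 5I has rows (2, 5, 6); (1, -4, 7); (1, 2, 2)
w1 = Bv₀ = (2·0 + 5·0 + 6·1; 1·0 + (-4)·0 + 7·1; 1·0 + 2·0 + 2·1) = (6, 7, 2)
w2 = Bw1 = (2·6 + 5·7 + 6·2; 1·6 + (-4)·7 + 7·2; 1·6 + 2·7 + 2·2) = (59, -8, 24)
Bw2 = (222, 259, 91)
w2·Bw2 = 13210; w2·w2 = 4121; μ ≈ 13210/4121 = 3.2055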